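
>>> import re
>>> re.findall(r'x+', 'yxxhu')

Pattern: one or more of a literal 'x'.
Scanning left to right: at [1:3] → 'xx'.
Since nothing is captured, `findall` lists the 1 matched substring directly.

['xx']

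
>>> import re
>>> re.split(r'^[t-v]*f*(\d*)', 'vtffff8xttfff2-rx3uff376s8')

['', '8', 'xttfff2-rx3uff376s8']

With a capturing group present, the delimiter's captured portion is kept in the result list.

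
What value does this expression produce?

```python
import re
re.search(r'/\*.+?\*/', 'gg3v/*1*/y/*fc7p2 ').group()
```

'/*1*/'

The match spans [4:9] → '/*1*/'.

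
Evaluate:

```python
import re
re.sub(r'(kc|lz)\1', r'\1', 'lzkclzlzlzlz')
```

'lzkclzlz'

`\1` is not a pattern — it's the concrete string captured by group 1, re-applied verbatim.
Matches: at [4:8] → 'lzlz'; at [8:12] → 'lzlz'.
The replacement refers to a captured group, so each match is rewritten using its own captured text.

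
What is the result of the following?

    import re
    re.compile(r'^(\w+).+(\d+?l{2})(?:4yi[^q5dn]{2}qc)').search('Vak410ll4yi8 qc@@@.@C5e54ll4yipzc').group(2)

'0ll'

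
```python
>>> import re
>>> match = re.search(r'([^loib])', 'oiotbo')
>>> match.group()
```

This matches any character except [loib] (captured).
`re.search` scans for the first position where the pattern succeeds.
The match spans [3:4] → 't'.
Captured: group 1 = 't'.

't'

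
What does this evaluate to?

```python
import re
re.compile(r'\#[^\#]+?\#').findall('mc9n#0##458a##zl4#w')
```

Scanning left to right: at [4:7] → '#0#'; at [7:13] → '#458a#'; at [13:18] → '#zl4#'.
With no groups in the pattern, `findall` gives back each whole match — 3 here.

['#0#', '#458a#', '#zl4#']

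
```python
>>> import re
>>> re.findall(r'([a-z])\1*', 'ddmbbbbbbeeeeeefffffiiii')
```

A backreference is literal: `\1` must see the identical characters the first group matched.
With a single group, `findall` returns only what that group captured — 6 items.

['d', 'm', 'b', 'e', 'f', 'i']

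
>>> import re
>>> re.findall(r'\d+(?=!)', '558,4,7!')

Lookahead/lookbehind check context without consuming it, so the matched span excludes the asserted characters.
Matches: at [6:7] → '7'.
No capturing groups, so `findall` returns the 1 full match string.

['7']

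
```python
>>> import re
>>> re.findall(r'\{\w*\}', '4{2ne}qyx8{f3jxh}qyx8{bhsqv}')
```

['{2ne}', '{f3jxh}', '{bhsqv}']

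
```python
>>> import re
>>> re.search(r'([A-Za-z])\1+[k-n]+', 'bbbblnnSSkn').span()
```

(0, 7)

The backreference `\1` re-matches whatever the first group consumed, character for character.
The match spans [0:7] → 'bbbblnn'.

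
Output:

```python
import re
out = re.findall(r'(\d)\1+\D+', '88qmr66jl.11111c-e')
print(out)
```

['8', '6', '1']

The backreference `\1` re-matches whatever the first group consumed, character for character.
Scanning left to right: at [0:5] match '88qmr', group 1 = '8'; at [5:10] match '66jl.', group 1 = '6'; at [10:18] match '11111c-e', group 1 = '1'.
Because there's exactly one group, `findall` drops the full match and keeps group 1 from each hit.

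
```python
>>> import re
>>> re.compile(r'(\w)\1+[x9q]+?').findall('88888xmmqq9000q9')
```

['8', 'm', '0']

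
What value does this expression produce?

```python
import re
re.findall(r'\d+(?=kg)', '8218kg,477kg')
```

['8218', '477']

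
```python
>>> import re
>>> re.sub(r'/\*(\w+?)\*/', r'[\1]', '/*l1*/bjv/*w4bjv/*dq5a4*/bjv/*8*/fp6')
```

'[l1]bjv/*w4bjv[dq5a4]bjv[8]fp6'

The replacement refers to a captured group, so each match is rewritten using its own captured text.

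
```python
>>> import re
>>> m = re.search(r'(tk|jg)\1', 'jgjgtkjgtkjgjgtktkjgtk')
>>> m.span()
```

After group 1 captures some text, `\1` only succeeds where that same text appears again.
Unlike `match`, `search` isn't anchored — it looks for the pattern anywhere in the string.
The match spans [0:4] → 'jgjg'.
Captured: group 1 = 'jg'.

(0, 4)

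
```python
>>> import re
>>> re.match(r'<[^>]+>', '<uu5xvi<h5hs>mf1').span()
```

(0, 13)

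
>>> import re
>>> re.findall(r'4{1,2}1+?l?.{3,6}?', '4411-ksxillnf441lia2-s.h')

['4411-k', '441lia2']

The pattern matches 1 to 2 of the literal '4', then one or more of the literal '1' (lazy); then optionally a literal 'l', then 3 to 6 of any character (lazy).
Matches: at [0:6] → '4411-k'; at [13:20] → '441lia2'.
No capturing groups, so `findall` returns the 2 full match strings.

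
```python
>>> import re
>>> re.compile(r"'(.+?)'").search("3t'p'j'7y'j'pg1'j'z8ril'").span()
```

(2, 5)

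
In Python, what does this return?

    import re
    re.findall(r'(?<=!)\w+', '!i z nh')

['i']

Lookahead/lookbehind check context without consuming it, so the matched span excludes the asserted characters.
Walking the string: at [1:2] → 'i'.
No capturing groups, so `findall` returns the 1 full match string.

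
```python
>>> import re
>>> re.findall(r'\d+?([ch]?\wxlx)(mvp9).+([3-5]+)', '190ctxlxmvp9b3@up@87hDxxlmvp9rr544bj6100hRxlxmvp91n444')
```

[('ctxlx', 'mvp9', '4')]

Pattern: one or more of a digit (lazy); then optionally one of [ch], then a word character, then the literal 'xlx' (captured); then the literal 'mv', then the literal 'p9' (captured); then one or more of any character; then one or more of a character in [3-5] (captured).
Multiple groups make `findall` return tuples — one 3-tuple for the one match.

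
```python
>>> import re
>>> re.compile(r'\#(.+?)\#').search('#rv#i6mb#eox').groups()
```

('rv',)

A `+?`/`*?`/`{m,n}?` starts at its minimum and grows only as far as needed for what follows to match.
Unlike `match`, `search` isn't anchored — it looks for the pattern anywhere in the string.
The match spans [0:4] → '#rv#'.
Captured: group 1 = 'rv'.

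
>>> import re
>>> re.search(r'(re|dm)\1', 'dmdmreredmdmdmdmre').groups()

('dm',)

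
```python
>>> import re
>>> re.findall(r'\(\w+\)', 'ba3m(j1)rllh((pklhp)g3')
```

['(j1)', '(pklhp)']

Walking the string: at [4:8] → '(j1)'; at [13:20] → '(pklhp)'.
With no groups in the pattern, `findall` gives back each whole match — 2 here.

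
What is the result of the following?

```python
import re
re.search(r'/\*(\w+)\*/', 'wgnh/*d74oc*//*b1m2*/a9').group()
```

`re.search` scans for the first position where the pattern succeeds.
The match spans [4:13] → '/*d74oc*/'.
Captured: group 1 = 'd74oc'.

'/*d74oc*/'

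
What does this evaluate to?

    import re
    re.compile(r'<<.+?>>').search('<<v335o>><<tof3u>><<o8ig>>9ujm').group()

'<<v335o>>'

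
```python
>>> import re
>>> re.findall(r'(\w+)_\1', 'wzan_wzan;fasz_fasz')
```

`\1` has to match the exact text group 1 already captured.
Because there's exactly one group, `findall` drops the full match and keeps group 1 from each hit.

['wzan', 'fasz']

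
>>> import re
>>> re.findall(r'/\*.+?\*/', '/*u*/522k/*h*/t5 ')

['/*u*/', '/*h*/']

A `+?`/`*?`/`{m,n}?` starts at its minimum and grows only as far as needed for what follows to match.
Walking the string: at [0:5] → '/*u*/'; at [9:14] → '/*h*/'.
Since nothing is captured, `findall` lists the 2 matched substrings directly.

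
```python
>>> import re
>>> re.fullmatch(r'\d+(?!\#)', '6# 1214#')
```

None

A negative assertion filters positions out without eating any characters.
`fullmatch` succeeds only if the pattern covers the string from start to end.
Here the pattern can't cover the whole string, so the call returns None.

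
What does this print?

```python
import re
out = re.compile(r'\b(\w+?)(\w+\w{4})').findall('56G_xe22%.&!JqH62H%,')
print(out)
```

[('5', '6G_xe22'), ('J', 'qH62H')]

This matches a word boundary (`\b`, zero-width); then one or more of a word character (lazy) (captured); then one or more of a word character, then exactly 4 of a word character (captured).
Lazy quantifiers expand one character at a time until the remainder of the pattern can match.
Walking the string: at [0:8] match '56G_xe22', groups = ('5', '6G_xe22'); at [12:18] match 'JqH62H', groups = ('J', 'qH62H').
With 2 capturing groups, `findall` returns a 2-tuple per match.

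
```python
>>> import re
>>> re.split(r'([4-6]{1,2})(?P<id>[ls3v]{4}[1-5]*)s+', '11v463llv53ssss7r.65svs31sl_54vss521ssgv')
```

The pattern matches 1 to 2 of a character in [4-6] (captured); then exactly 4 of one of [ls3v], then zero or more of a character in [1-5] (captured as 'id'); then one or more of a literal 's'.
Matches to split on: at [3:15] → '463llv53ssss'; at [18:26] → '65svs31s'.
With a capturing group present, the delimiter's captured portion is kept in the result list.

['11v', '46', '3llv53', '7r.', '65', 'svs31', 'l_54vss521ssgv']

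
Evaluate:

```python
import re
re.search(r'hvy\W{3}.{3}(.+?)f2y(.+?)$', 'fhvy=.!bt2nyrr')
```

None

The pattern matches the literal 'hvy', then exactly 3 of a non-word character, then exactly 3 of any character; then one or more of any character (lazy) (captured); then the literal 'f2', then the literal 'y'; then one or more of any character (lazy) (captured); then anchored at the end.
`re.search` tries every starting position until one works.
Here nothing in the string fits, so the call returns None.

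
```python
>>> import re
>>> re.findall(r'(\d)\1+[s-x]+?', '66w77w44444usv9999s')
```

['6', '7', '4', '9']

`\1` has to match the exact text group 1 already captured.
Scanning left to right: at [0:3] match '66w', group 1 = '6'; at [3:6] match '77w', group 1 = '7'; at [6:12] match '44444u', group 1 = '4'; at [14:19] match '9999s', group 1 = '9'.
`findall` collects group 1 from each match (4 total).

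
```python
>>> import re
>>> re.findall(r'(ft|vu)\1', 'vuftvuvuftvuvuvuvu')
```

['vu', 'vu', 'vu']

A backreference is literal: `\1` must see the identical characters the first group matched.
One capturing group, so `findall` returns just the captured substring from each match — 3 in all.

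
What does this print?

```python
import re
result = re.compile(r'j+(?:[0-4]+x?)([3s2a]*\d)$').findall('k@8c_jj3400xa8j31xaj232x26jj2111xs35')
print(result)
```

['s35']

Pattern: one or more of a literal 'j'; then one or more of a character in [0-4], then optionally a literal 'x' (non-capturing group); then zero or more of one of [3s2a], then a digit (captured); then anchored at the end.
Matches: at [26:36] match 'jj2111xs35', group 1 = 's35'.
Because there's exactly one group, `findall` drops the full match and keeps group 1 from the one hit.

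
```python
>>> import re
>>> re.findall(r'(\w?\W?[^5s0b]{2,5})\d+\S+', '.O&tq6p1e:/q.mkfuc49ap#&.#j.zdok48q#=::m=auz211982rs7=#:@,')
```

['.O&tq']

The pattern matches optionally a word character, then optionally a non-word character, then 2 to 5 of any character except [5s0b] (captured); then one or more of a digit, then one or more of a non-whitespace character.
Scanning left to right: at [0:58] match '.O&tq6p1e:/q.mkfuc49ap#&.#j.zdok48q#=::m=auz211982rs7=#:@,', group 1 = '.O&tq'.
Because there's exactly one group, `findall` drops the full match and keeps group 1 from the one hit.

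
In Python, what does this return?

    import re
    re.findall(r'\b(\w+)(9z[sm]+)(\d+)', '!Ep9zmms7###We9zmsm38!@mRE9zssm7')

Pattern: a word boundary (`\b`, zero-width); then one or more of a word character (captured); then the literal '9z', then one or more of one of [sm] (captured); then one or more of a digit (captured).
Walking the string: at [1:9] match 'Ep9zmms7', groups = ('Ep', '9zmms', '7'); at [12:21] match 'We9zmsm38', groups = ('We', '9zmsm', '38'); at [23:32] match 'mRE9zssm7', groups = ('mRE', '9zssm', '7').
3 groups means each result is a tuple of 3 captured strings — 3 here.

[('Ep', '9zmms', '7'), ('We', '9zmsm', '38'), ('mRE', '9zssm', '7')]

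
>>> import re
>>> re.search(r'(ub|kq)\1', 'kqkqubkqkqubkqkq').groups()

('kq',)

The match spans [0:4] → 'kqkq'.
Captured: group 1 = 'kq'.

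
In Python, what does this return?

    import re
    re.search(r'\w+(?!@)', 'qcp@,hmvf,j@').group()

'qc'

The negative lookahead/lookbehind blocks any match where the forbidden context is present.
The match spans [0:2] → 'qc'.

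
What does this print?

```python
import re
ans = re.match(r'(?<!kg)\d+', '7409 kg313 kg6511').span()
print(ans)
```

`(?!…)`/`(?<!…)` only lets a position through if the neighbouring text does NOT match; no characters are consumed.
`match` is anchored at position 0; if the pattern doesn't fit there, it returns None.
The match spans [0:4] → '7409'.

(0, 4)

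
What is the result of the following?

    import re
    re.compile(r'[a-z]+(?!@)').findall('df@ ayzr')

['d', 'ayzr']

The negative lookaround is zero-width — it rules out positions where the adjacent text would match, without consuming anything.
With no groups in the pattern, `findall` gives back each whole match — 2 here.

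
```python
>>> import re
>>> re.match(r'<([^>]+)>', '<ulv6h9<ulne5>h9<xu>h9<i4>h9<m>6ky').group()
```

'<ulv6h9<ulne5>'

With `match`, the pattern is implicitly anchored at the beginning.
The match spans [0:14] → '<ulv6h9<ulne5>'.
Captured: group 1 = 'ulv6h9<ulne5'.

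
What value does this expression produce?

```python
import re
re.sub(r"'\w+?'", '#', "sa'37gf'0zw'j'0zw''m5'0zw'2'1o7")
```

Matches: at [2:8] → "'37gf'"; at [11:14] → "'j'"; at [18:22] → "'m5'"; at [25:28] → "'2'".
Every occurrence is swapped for '#'.

"sa#0zw#0zw'#0zw#1o7"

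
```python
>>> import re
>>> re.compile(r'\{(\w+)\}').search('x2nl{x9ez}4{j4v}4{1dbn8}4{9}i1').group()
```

'{x9ez}'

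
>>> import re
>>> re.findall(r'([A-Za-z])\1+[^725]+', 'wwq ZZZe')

['w']

A backreference is literal: `\1` must see the identical characters the first group matched.
Matches: at [0:8] match 'wwq ZZZe', group 1 = 'w'.
One capturing group, so `findall` returns just the captured substring from the one match — 1 in all.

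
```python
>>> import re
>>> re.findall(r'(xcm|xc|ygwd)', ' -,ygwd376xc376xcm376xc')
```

['ygwd', 'xc', 'xcm', 'xc']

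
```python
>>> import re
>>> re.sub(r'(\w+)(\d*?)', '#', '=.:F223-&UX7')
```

This matches one or more of a word character (captured); then zero or more of a digit (lazy) (captured).
Matches: at [3:7] → 'F223'; at [9:12] → 'UX7'.
Each match is replaced by '#'.

'=.:#-&#'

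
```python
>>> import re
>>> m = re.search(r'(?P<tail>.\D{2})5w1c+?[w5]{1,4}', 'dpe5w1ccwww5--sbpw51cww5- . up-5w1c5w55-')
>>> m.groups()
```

Pattern: any character, then exactly 2 of a non-digit (captured as 'tail'); then the literal '5w1', then one or more of the literal 'c' (lazy), then 1 to 4 of one of [w5].
`search` walks the string left to right and returns the first match it finds.
The match spans [0:12] → 'dpe5w1ccwww5'.
Captured: group 1 = 'dpe'.

('dpe',)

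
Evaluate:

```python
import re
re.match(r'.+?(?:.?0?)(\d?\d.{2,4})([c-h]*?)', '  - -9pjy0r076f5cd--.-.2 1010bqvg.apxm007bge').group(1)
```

'9pjy0'

The match spans [0:10] → '  - -9pjy0'.
Captured: group 1 = '9pjy0', group 2 = ''.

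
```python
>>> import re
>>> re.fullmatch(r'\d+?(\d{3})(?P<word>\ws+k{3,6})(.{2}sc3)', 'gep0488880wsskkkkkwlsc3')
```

This matches one or more of a digit (lazy); then exactly 3 of a digit (captured); then a word character, then one or more of the literal 's', then 3 to 6 of the literal 'k' (captured as 'word'); then exactly 2 of any character, then the literal 'sc3' (captured).
`re.fullmatch` is like wrapping the pattern in `^…$` (in single-line mode).
Here there's no way to consume every character, so the call returns None.

None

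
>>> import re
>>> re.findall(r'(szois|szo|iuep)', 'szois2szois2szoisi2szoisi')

['szois', 'szois', 'szois', 'szois']

The regex engine tests alternatives in the order written; an earlier branch that matches wins even if a later one would match more.
Scanning left to right: at [0:5] match 'szois', group 1 = 'szois'; at [6:11] match 'szois', group 1 = 'szois'; at [12:17] match 'szois', group 1 = 'szois'; at [19:24] match 'szois', group 1 = 'szois'.
With a single group, `findall` returns only what that group captured — 4 items.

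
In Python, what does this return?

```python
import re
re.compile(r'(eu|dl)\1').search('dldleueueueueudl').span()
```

`\1` is not a pattern — it's the concrete string captured by group 1, re-applied verbatim.
The match spans [0:4] → 'dldl'.

(0, 4)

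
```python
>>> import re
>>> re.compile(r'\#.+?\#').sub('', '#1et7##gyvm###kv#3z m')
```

'3z m'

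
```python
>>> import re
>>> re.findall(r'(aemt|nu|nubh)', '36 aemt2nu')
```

['aemt', 'nu']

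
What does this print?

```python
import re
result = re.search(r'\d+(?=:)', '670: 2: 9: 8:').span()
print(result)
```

The lookaround is zero-width — it requires the adjacent text to match without consuming it, so the asserted text isn't part of the match.
Unlike `match`, `search` isn't anchored — it looks for the pattern anywhere in the string.
The match spans [0:3] → '670'.

(0, 3)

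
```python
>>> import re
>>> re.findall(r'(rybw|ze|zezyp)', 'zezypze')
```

['ze', 'ze']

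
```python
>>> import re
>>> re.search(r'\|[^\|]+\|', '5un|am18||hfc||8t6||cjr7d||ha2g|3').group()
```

'|am18|'

`re.search` scans for the first position where the pattern succeeds.
The match spans [3:9] → '|am18|'.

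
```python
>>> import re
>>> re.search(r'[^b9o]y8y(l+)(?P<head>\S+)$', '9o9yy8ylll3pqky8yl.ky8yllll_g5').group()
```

This matches any character except [b9o], then the literal 'y8y'; then one or more of a literal 'l' (captured); then one or more of a non-whitespace character (captured as 'head'); then anchored at the end.
`re.search` tries every starting position until one works.
The match spans [3:30] → 'yy8ylll3pqky8yl.ky8yllll_g5'.
Captured: group 1 = 'lll', group 2 = '3pqky8yl.ky8yllll_g5'.

'yy8ylll3pqky8yl.ky8yllll_g5'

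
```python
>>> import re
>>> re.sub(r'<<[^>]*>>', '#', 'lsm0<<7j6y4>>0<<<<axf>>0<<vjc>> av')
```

Matches: at [4:13] → '<<7j6y4>>'; at [14:23] → '<<<<axf>>'; at [24:31] → '<<vjc>>'.
`sub` substitutes '#' at each match site.

'lsm0#0#0# av'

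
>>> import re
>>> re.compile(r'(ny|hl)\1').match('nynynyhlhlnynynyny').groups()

('ny',)

The match spans [0:4] → 'nyny'.
Captured: group 1 = 'ny'.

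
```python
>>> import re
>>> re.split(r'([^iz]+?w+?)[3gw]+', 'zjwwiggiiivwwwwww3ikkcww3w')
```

['z', 'jw', 'iggiii', 'vw', 'i', 'kkcw', '']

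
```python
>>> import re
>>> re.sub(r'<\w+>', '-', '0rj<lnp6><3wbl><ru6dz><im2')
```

Matches: at [3:9] → '<lnp6>'; at [9:15] → '<3wbl>'; at [15:22] → '<ru6dz>'.
`sub` substitutes '-' at each match site.

'0rj---<im2'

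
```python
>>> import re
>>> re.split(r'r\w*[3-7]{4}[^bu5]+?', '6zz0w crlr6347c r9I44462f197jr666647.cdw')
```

['6zz0w c', ' ', 'cdw']

This matches the literal 'r', then zero or more of a word character; then exactly 4 of a character in [3-7], then one or more of any character except [bu5] (lazy).
Because the quantifier is non-greedy, it stops expanding at the earliest point where the rest of the pattern can succeed.
Matches to split on: at [7:15] → 'rlr6347c'; at [16:37] → 'r9I44462f197jr666647.'.
The string is cut at each match, leaving 3 pieces.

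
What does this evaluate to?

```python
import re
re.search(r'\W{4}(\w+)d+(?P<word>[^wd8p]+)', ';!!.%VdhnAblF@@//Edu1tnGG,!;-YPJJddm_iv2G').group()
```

This matches exactly 4 of a non-word character; then one or more of a word character (captured); then one or more of a literal 'd'; then one or more of any character except [wd8p] (captured as 'word').
The match spans [1:18] → '!!.%VdhnAblF@@//E'.

'!!.%VdhnAblF@@//E'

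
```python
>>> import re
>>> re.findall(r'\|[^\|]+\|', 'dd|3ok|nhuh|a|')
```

['|3ok|', '|a|']

Scanning left to right: at [2:7] → '|3ok|'; at [11:14] → '|a|'.
No capturing groups, so `findall` returns the 2 full match strings.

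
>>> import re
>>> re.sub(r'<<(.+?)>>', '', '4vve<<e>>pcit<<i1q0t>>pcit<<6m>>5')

'4vvepcitpcit5'

`sub` substitutes '' at each match site.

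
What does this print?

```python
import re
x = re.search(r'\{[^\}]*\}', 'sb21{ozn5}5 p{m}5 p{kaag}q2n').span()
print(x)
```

Unlike `match`, `search` isn't anchored — it looks for the pattern anywhere in the string.
The match spans [4:10] → '{ozn5}'.

(4, 10)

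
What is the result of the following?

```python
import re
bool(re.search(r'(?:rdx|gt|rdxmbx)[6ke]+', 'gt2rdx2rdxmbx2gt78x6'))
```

False

Here nothing in the string fits, so the call returns None, and `bool(None)` is False.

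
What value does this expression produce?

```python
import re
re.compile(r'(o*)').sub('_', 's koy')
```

'_s_ _k__y_'

This matches zero or more of a literal 'o' (captured).
Matches: at [0:0] → ''; at [1:1] → ''; at [2:2] → ''; at [3:4] → 'o'; at [4:4] → ''; ….
`sub` substitutes '_' at each match site.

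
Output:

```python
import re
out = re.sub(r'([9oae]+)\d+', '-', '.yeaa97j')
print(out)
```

.y-j

This matches one or more of one of [9oae] (captured); then one or more of a digit.
Every occurrence is swapped for '-'.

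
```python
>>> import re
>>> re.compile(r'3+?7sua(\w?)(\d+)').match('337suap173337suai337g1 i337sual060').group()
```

`re.match` won't scan ahead — the pattern has to work from the very first character.
The match spans [0:13] → '337suap173337'.

'337suap173337'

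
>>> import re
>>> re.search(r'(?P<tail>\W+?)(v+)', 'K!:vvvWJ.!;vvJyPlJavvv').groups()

The pattern matches one or more of a non-word character (lazy) (captured as 'tail'); then one or more of a literal 'v' (captured).
`re.search` tries every starting position until one works.
The match spans [1:6] → '!:vvv'.
Captured: group 1 = '!:', group 2 = 'vvv'.

('!:', 'vvv')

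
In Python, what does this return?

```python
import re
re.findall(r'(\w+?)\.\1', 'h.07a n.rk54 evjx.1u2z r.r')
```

`\1` is not a pattern — it's the concrete string captured by group 1, re-applied verbatim.
Scanning left to right: at [23:26] match 'r.r', group 1 = 'r'.
Because there's exactly one group, `findall` drops the full match and keeps group 1 from the one hit.

['r']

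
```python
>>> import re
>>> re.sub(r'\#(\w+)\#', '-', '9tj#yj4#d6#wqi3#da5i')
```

Every occurrence is swapped for '-'.

'9tj-d6-da5i'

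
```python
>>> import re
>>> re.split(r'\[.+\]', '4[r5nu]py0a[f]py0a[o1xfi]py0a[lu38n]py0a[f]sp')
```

Splitting on the pattern gives 2 pieces.

['4', 'sp']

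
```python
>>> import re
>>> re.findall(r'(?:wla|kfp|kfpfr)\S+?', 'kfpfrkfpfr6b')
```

The regex engine tests alternatives in the order written; an earlier branch that matches wins even if a later one would match more.
Scanning left to right: at [0:4] → 'kfpf'; at [5:9] → 'kfpf'.
No capturing groups, so `findall` returns the 2 full match strings.

['kfpf', 'kfpf']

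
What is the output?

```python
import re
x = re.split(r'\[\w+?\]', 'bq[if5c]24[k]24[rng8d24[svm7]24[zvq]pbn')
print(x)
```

['bq', '24', '24[rng8d24', '24', 'pbn']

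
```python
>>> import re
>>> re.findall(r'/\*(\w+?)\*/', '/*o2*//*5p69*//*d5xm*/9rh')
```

Walking the string: at [0:6] match '/*o2*/', group 1 = 'o2'; at [6:14] match '/*5p69*/', group 1 = '5p69'; at [14:22] match '/*d5xm*/', group 1 = 'd5xm'.
One capturing group, so `findall` returns just the captured substring from each match — 3 in all.

['o2', '5p69', 'd5xm']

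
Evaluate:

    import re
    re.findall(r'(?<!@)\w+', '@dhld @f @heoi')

`(?!…)`/`(?<!…)` only lets a position through if the neighbouring text does NOT match; no characters are consumed.
With no groups in the pattern, `findall` gives back each whole match — 2 here.

['hld', 'eoi']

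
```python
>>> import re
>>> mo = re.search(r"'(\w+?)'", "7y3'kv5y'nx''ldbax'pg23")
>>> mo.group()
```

"'kv5y'"

`re.search` tries every starting position until one works.
The match spans [3:9] → "'kv5y'".
Captured: group 1 = 'kv5y'.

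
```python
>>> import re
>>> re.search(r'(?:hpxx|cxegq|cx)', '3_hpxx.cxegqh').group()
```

The match spans [2:6] → 'hpxx'.

'hpxx'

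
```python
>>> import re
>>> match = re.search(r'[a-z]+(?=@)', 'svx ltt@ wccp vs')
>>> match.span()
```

(4, 7)

Lookahead/lookbehind check context without consuming it, so the matched span excludes the asserted characters.
`re.search` tries every starting position until one works.
The match spans [4:7] → 'ltt'.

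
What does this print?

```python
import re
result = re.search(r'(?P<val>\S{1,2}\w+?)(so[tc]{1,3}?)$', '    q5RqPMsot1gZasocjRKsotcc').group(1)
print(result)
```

q5RqPMsot1gZasocjRK

This matches 1 to 2 of a non-whitespace character, then one or more of a word character (lazy) (captured as 'val'); then the literal 'so', then 1 to 3 of one of [tc] (lazy) (captured); then anchored at the end.
`re.search` tries every starting position until one works.
The match spans [4:28] → 'q5RqPMsot1gZasocjRKsotcc'.
Captured: group 1 = 'q5RqPMsot1gZasocjRK', group 2 = 'sotcc'.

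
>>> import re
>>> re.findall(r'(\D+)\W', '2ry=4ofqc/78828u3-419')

['ry', 'ofqc']

Because there's exactly one group, `findall` drops the full match and keeps group 1 from each hit.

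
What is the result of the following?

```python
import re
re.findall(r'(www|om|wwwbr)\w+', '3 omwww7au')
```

['om']

Walking the string: at [2:10] match 'omwww7au', group 1 = 'om'.
Because there's exactly one group, `findall` drops the full match and keeps group 1 from the one hit.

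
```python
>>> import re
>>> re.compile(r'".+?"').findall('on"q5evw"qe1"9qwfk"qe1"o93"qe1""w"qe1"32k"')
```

['"q5evw"', '"9qwfk"', '"o93"', '""w"', '"32k"']

The `?` after the quantifier makes it lazy — it takes as little as possible before letting the rest of the pattern try.
Scanning left to right: at [2:9] → '"q5evw"'; at [12:19] → '"9qwfk"'; at [22:27] → '"o93"'; at [30:34] → '""w"'; at [37:42] → '"32k"'.
`findall` yields the raw match text (5 of them) because the pattern has no groups.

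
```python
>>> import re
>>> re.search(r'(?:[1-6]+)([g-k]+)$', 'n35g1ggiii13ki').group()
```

'13ki'

The match spans [10:14] → '13ki'.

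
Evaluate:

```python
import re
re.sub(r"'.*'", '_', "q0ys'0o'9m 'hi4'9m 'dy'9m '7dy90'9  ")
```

'q0ys_9  '

Every occurrence is swapped for '_'.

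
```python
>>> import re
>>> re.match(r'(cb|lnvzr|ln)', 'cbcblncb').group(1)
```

The match spans [0:2] → 'cb'.
Captured: group 1 = 'cb'.

'cb'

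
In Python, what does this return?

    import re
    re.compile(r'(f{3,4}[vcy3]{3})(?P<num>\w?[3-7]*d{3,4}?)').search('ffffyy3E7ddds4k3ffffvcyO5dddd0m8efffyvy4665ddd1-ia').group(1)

This matches 3 to 4 of the literal 'f', then exactly 3 of one of [vcy3] (captured); then optionally a word character, then zero or more of a character in [3-7], then 3 to 4 of a literal 'd' (lazy) (captured as 'num').
`re.search` tries every starting position until one works.
The match spans [0:12] → 'ffffyy3E7ddd'.
Captured: group 1 = 'ffffyy3', group 2 = 'E7ddd'.

'ffffyy3'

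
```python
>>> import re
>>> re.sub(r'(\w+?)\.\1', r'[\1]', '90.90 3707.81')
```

'[90] 3707.81'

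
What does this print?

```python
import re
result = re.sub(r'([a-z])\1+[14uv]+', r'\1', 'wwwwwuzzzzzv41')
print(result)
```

`\1` has to match the exact text group 1 already captured.
Each match is replaced using the text its own group 1 captured.

wz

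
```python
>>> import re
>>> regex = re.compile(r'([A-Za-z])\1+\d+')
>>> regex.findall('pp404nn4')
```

['p', 'n']

The backreference `\1` re-matches whatever the first group consumed, character for character.
Walking the string: at [0:5] match 'pp404', group 1 = 'p'; at [5:8] match 'nn4', group 1 = 'n'.
Because there's exactly one group, `findall` drops the full match and keeps group 1 from each hit.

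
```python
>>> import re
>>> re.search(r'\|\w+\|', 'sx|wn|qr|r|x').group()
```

'|wn|'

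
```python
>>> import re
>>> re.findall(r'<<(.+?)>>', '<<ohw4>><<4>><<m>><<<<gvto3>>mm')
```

['ohw4', '4', 'm', '<<gvto3']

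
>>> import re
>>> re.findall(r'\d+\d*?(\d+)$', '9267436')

['6']

Because there's exactly one group, `findall` drops the full match and keeps group 1 from the one hit.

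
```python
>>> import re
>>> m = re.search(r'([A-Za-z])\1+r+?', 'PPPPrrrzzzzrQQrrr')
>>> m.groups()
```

('P',)

After group 1 captures some text, `\1` only succeeds where that same text appears again.
Unlike `match`, `search` isn't anchored — it looks for the pattern anywhere in the string.
The match spans [0:5] → 'PPPPr'.
Captured: group 1 = 'P'.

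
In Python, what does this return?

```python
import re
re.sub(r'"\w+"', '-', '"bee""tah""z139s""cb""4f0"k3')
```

'-----k3'

Matches: at [0:5] → '"bee"'; at [5:10] → '"tah"'; at [10:17] → '"z139s"'; at [17:21] → '"cb"'; at [21:26] → '"4f0"'.
Each match is replaced by '-'.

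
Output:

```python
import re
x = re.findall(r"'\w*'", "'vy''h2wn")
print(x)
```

["'vy'"]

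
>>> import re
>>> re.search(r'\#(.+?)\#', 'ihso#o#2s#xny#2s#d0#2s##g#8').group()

A `+?`/`*?`/`{m,n}?` starts at its minimum and grows only as far as needed for what follows to match.
`search` walks the string left to right and returns the first match it finds.
The match spans [4:7] → '#o#'.
Captured: group 1 = 'o'.

'#o#'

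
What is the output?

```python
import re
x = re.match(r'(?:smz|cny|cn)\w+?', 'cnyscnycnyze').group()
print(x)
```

cnys

Alternation isn't longest-match — the leftmost alternative that fits at this position is chosen.
With `match`, the pattern is implicitly anchored at the beginning.
The match spans [0:4] → 'cnys'.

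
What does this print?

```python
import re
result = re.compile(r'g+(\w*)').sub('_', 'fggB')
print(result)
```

Each match is replaced by '_'.

f_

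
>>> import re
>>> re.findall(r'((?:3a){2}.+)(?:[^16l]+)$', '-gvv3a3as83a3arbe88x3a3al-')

['3a3as83a3arbe88x3a3al']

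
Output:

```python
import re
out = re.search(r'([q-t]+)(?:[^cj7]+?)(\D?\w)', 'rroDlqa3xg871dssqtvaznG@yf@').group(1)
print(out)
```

rr

The match spans [0:5] → 'rroDl'.
Captured: group 1 = 'rr', group 2 = 'Dl'.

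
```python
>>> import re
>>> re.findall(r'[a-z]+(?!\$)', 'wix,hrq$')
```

Because the assertion is negative and zero-width, positions next to the forbidden text are skipped.
`findall` yields the raw match text (2 of them) because the pattern has no groups.

['wix', 'hr']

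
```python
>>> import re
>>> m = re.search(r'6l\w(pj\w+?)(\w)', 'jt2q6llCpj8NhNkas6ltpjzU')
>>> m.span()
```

The match spans [17:24] → '6ltpjzU'.

(17, 24)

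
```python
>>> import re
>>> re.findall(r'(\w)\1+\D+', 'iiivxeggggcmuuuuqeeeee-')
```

['i']

`\1` has to match the exact text group 1 already captured.
Scanning left to right: at [0:23] match 'iiivxeggggcmuuuuqeeeee-', group 1 = 'i'.
One capturing group, so `findall` returns just the captured substring from the one match — 1 in all.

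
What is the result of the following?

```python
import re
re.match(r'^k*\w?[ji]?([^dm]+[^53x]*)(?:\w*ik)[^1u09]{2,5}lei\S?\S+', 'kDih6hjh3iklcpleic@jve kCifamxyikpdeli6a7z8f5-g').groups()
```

('h6hjh3',)

The match spans [0:22] → 'kDih6hjh3iklcpleic@jve'.
Captured: group 1 = 'h6hjh3'.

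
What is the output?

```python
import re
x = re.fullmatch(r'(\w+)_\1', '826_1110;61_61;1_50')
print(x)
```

None

`fullmatch` succeeds only if the pattern covers the string from start to end.
Here the pattern can't cover the whole string, so the call returns None.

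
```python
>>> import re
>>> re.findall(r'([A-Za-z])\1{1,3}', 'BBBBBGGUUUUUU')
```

A backreference is literal: `\1` must see the identical characters the first group matched.
Matches: at [0:4] match 'BBBB', group 1 = 'B'; at [5:7] match 'GG', group 1 = 'G'; at [7:11] match 'UUUU', group 1 = 'U'; at [11:13] match 'UU', group 1 = 'U'.
`findall` collects group 1 from each match (4 total).

['B', 'G', 'U', 'U']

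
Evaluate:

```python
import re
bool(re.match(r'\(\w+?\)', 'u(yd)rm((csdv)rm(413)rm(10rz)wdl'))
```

False

With `match`, the pattern is implicitly anchored at the beginning.
Here position 0 doesn't satisfy it, so the call returns None, and `bool(None)` is False.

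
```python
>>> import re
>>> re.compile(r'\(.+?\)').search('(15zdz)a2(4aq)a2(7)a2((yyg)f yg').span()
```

(0, 7)

Lazy quantifiers expand one character at a time until the remainder of the pattern can match.
The match spans [0:7] → '(15zdz)'.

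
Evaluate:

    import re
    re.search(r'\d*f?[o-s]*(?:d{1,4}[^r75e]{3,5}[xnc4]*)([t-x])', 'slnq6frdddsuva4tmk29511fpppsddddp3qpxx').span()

(4, 16)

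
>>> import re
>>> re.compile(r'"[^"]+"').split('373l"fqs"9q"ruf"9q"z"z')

['373l', '9q', '9q', 'z']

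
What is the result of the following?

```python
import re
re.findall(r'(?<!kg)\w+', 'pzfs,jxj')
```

['pzfs', 'jxj']

The negative lookaround is zero-width — it rules out positions where the adjacent text would match, without consuming anything.
With no groups in the pattern, `findall` gives back each whole match — 2 here.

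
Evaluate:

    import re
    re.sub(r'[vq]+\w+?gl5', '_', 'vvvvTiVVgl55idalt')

Pattern: one or more of one of [vq]; then one or more of a word character (lazy), then the literal 'gl5'.
Matches: at [0:11] → 'vvvvTiVVgl5'.
`sub` substitutes '_' at each match site.

'_5idalt'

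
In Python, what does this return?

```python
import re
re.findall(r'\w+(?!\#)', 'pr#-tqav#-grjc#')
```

['p', 'tqa', 'grj']

The negative lookahead/lookbehind blocks any match where the forbidden context is present.
Walking the string: at [0:1] → 'p'; at [4:7] → 'tqa'; at [10:13] → 'grj'.
With no groups in the pattern, `findall` gives back each whole match — 3 here.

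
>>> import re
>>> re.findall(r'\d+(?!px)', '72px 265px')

`(?!…)`/`(?<!…)` only lets a position through if the neighbouring text does NOT match; no characters are consumed.
Matches: at [0:1] → '7'; at [5:7] → '26'.
Since nothing is captured, `findall` lists the 2 matched substrings directly.

['7', '26']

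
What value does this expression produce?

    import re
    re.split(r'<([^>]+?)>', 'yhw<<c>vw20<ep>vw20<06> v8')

['yhw', '<c', 'vw20', 'ep', 'vw20', '06', ' v8']

Matches to split on: at [3:7] → '<<c>'; at [11:15] → '<ep>'; at [19:23] → '<06>'.
`re.split` interleaves the captured-group text with the surrounding fragments.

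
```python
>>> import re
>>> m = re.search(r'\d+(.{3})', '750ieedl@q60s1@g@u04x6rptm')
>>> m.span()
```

The match spans [0:6] → '750iee'.

(0, 6)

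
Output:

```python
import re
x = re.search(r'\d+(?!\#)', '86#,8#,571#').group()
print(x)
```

8

A negative assertion filters positions out without eating any characters.
`re.search` tries every starting position until one works.
The match spans [0:1] → '8'.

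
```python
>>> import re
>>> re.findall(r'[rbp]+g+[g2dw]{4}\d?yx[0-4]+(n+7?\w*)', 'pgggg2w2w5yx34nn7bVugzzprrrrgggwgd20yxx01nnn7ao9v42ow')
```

['nn7bVugzzprrrrgggwgd20yxx01nnn7ao9v42ow']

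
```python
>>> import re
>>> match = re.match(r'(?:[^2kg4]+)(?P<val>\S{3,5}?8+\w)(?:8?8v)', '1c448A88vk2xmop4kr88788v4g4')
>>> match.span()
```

`re.match` only tries the pattern at the start of the string.
The match spans [0:9] → '1c448A88v'.

(0, 9)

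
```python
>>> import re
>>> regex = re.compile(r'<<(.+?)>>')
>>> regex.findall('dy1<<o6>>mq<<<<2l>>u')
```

The `?` after the quantifier makes it lazy — it takes as little as possible before letting the rest of the pattern try.
Matches: at [3:9] match '<<o6>>', group 1 = 'o6'; at [11:19] match '<<<<2l>>', group 1 = '<<2l'.
`findall` collects group 1 from each match (2 total).

['o6', '<<2l']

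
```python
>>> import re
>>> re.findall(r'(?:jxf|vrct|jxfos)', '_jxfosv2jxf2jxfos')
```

['jxf', 'jxf', 'jxf']

Alternation isn't longest-match — the leftmost alternative that fits at this position is chosen.
Since nothing is captured, `findall` lists the 3 matched substrings directly.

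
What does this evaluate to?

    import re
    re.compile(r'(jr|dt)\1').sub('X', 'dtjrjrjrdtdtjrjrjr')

`\1` is not a pattern — it's the concrete string captured by group 1, re-applied verbatim.
`sub` substitutes 'X' at each match site.

'dtXjrXXjr'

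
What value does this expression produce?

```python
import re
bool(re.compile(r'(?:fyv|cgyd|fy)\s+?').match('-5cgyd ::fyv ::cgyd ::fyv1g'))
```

False

`re.match` only tries the pattern at the start of the string.
Here the string doesn't start with a match, so the call returns None, and `bool(None)` is False.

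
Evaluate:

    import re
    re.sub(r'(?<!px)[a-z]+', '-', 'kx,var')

'-,-'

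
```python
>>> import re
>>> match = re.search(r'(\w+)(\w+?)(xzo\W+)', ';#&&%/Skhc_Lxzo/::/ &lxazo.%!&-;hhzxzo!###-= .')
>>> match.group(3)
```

The pattern matches one or more of a word character (captured); then one or more of a word character (lazy) (captured); then the literal 'xzo', then one or more of a non-word character (captured).
`re.search` tries every starting position until one works.
The match spans [6:21] → 'Skhc_Lxzo/::/ &'.
Captured: group 1 = 'Skhc_', group 2 = 'L', group 3 = 'xzo/::/ &'.

'xzo/::/ &'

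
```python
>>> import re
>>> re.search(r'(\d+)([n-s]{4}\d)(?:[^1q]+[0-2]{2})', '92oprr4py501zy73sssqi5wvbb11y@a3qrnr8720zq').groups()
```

Pattern: one or more of a digit (captured); then exactly 4 of a character in [n-s], then a digit (captured); then one or more of any character except [1q], then exactly 2 of a character in [0-2] (non-capturing group).
`re.search` tries every starting position until one works.
The match spans [0:12] → '92oprr4py501'.
Captured: group 1 = '92', group 2 = 'oprr4'.

('92', 'oprr4')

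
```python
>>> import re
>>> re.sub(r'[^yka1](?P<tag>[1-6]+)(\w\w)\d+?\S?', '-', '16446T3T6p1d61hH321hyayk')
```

This matches any character except [yka1]; then one or more of a character in [1-6] (captured as 'tag'); then a word character, then a word character (captured); then one or more of a digit (lazy), then optionally a non-whitespace character.
Matches: at [1:8] → '6446T3T'; at [9:15] → 'p1d61h'.
Each match is replaced by '-'.

'1-6-H321hyayk'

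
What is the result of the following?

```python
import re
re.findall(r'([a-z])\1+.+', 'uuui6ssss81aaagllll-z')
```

`\1` has to match the exact text group 1 already captured.
Because there's exactly one group, `findall` drops the full match and keeps group 1 from the one hit.

['u']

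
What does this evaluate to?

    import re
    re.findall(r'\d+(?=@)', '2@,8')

['2']

The positive lookaround only admits positions where the adjacent text matches; those characters stay outside the span.
Scanning left to right: at [0:1] → '2'.
`findall` yields the raw match text (1 of them) because the pattern has no groups.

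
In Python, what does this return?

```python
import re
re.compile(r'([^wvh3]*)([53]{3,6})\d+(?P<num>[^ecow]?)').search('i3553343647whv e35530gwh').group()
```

'i3553343647'

This matches zero or more of any character except [wvh3] (captured); then 3 to 6 of one of [53] (captured); then one or more of a digit; then optionally any character except [ecow] (captured as 'num').
`re.search` tries every starting position until one works.
The match spans [0:11] → 'i3553343647'.
Captured: group 1 = 'i', group 2 = '35533', group 3 = ''.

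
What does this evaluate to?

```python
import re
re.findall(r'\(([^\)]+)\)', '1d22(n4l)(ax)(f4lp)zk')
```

['n4l', 'ax', 'f4lp']

Matches: at [4:9] match '(n4l)', group 1 = 'n4l'; at [9:13] match '(ax)', group 1 = 'ax'; at [13:19] match '(f4lp)', group 1 = 'f4lp'.
`findall` collects group 1 from each match (3 total).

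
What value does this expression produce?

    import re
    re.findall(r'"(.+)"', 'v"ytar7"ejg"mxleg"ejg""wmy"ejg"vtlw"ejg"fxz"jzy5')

Matches: at [1:44] match '"ytar7"ejg"mxleg"ejg""wmy"ejg"vtlw"ejg"fxz"', group 1 = 'ytar7"ejg"mxleg"ejg""wmy"ejg"vtlw"ejg"fxz'.
`findall` collects group 1 from the one match (1 total).

['ytar7"ejg"mxleg"ejg""wmy"ejg"vtlw"ejg"fxz']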